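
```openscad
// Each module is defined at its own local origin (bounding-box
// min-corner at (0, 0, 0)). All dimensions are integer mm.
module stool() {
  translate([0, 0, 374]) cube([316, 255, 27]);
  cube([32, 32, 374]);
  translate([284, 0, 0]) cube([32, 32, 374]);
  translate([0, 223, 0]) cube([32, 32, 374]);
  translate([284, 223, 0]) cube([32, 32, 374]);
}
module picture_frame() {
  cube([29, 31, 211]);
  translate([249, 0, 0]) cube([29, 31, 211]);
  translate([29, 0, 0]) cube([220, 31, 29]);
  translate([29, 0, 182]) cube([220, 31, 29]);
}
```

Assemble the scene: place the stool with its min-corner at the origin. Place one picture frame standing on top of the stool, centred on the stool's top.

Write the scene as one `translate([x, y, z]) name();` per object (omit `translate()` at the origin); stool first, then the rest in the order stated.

stool();
translate([19, 112, 401]) picture_frame();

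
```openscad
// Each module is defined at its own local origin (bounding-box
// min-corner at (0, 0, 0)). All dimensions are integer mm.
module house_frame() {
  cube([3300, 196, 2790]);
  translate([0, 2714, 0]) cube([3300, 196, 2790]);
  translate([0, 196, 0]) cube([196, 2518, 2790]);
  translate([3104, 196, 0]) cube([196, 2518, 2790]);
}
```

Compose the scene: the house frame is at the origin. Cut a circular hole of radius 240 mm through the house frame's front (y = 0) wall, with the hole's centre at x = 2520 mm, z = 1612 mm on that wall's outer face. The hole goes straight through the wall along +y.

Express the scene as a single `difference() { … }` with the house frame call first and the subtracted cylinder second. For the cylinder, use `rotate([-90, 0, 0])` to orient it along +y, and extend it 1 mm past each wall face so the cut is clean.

difference() {
  house_frame();
  translate([2520, -1, 1612]) rotate([-90, 0, 0]) cylinder(h = 198, r = 240);
}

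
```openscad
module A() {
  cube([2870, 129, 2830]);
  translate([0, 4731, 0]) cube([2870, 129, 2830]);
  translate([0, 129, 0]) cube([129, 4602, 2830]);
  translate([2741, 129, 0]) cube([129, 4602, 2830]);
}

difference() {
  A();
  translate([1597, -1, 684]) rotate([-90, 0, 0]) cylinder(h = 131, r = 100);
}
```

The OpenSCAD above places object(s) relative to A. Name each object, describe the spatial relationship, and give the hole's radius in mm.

The subtracted cylinder has r = 100 mm.

A is a house frame. The house frame has a circular hole through its front wall. The hole's radius is 100 mm.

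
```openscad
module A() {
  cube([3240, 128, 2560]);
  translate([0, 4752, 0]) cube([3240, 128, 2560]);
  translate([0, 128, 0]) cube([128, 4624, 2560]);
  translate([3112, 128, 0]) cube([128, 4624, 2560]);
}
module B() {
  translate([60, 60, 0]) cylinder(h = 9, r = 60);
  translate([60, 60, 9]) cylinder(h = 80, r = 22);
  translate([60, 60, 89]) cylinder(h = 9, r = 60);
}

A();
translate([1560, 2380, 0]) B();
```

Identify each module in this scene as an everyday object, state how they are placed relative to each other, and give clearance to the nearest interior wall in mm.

Clearances: x = 1432, y = 2252; minimum 1432 mm.

A is a house frame. B is a spool. The spool sits inside the house frame, centred. The clearance to the nearest interior wall is 1432 mm.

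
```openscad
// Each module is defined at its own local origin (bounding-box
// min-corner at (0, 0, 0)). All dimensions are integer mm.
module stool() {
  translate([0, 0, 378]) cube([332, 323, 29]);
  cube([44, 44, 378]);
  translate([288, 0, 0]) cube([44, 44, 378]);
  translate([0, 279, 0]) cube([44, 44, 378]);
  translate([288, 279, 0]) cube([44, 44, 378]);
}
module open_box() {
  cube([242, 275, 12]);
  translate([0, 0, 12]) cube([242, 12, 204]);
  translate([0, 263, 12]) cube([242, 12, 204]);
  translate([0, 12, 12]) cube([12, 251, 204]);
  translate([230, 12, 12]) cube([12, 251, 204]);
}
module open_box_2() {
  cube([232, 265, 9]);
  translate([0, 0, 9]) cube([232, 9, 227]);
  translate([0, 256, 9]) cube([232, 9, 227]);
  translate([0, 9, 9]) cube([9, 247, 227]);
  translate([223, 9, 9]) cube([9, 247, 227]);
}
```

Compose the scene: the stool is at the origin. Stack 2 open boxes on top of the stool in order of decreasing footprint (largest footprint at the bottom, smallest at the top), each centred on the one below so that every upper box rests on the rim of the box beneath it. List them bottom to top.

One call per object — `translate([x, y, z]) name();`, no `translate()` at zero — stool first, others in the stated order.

stool();
translate([45, 24, 407]) open_box();
translate([50, 29, 623]) open_box_2();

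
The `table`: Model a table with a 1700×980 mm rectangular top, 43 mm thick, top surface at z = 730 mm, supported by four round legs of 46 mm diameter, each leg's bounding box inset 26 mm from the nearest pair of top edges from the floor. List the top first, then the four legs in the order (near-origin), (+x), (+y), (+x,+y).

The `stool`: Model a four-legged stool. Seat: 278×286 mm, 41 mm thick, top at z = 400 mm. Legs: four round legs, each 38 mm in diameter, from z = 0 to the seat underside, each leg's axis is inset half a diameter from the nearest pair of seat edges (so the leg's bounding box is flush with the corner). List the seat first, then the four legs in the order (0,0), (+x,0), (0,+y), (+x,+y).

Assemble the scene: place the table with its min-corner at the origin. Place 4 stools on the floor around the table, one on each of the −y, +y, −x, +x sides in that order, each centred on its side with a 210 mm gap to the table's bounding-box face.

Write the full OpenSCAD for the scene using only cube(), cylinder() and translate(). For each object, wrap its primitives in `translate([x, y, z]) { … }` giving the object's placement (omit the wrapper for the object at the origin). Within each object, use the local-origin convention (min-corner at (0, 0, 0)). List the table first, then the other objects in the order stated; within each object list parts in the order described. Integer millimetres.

translate([0, 0, 687]) cube([1700, 980, 43]);
translate([49, 49, 0]) cylinder(h = 687, r = 23);
translate([1651, 49, 0]) cylinder(h = 687, r = 23);
translate([49, 931, 0]) cylinder(h = 687, r = 23);
translate([1651, 931, 0]) cylinder(h = 687, r = 23);
translate([711, -496, 0]) {
  translate([0, 0, 359]) cube([278, 286, 41]);
  translate([19, 19, 0]) cylinder(h = 359, r = 19);
  translate([259, 19, 0]) cylinder(h = 359, r = 19);
  translate([19, 267, 0]) cylinder(h = 359, r = 19);
  translate([259, 267, 0]) cylinder(h = 359, r = 19);
}
translate([711, 1190, 0]) {
  translate([0, 0, 359]) cube([278, 286, 41]);
  translate([19, 19, 0]) cylinder(h = 359, r = 19);
  translate([259, 19, 0]) cylinder(h = 359, r = 19);
  translate([19, 267, 0]) cylinder(h = 359, r = 19);
  translate([259, 267, 0]) cylinder(h = 359, r = 19);
}
translate([-488, 347, 0]) {
  translate([0, 0, 359]) cube([278, 286, 41]);
  translate([19, 19, 0]) cylinder(h = 359, r = 19);
  translate([259, 19, 0]) cylinder(h = 359, r = 19);
  translate([19, 267, 0]) cylinder(h = 359, r = 19);
  translate([259, 267, 0]) cylinder(h = 359, r = 19);
}
translate([1910, 347, 0]) {
  translate([0, 0, 359]) cube([278, 286, 41]);
  translate([19, 19, 0]) cylinder(h = 359, r = 19);
  translate([259, 19, 0]) cylinder(h = 359, r = 19);
  translate([19, 267, 0]) cylinder(h = 359, r = 19);
  translate([259, 267, 0]) cylinder(h = 359, r = 19);
}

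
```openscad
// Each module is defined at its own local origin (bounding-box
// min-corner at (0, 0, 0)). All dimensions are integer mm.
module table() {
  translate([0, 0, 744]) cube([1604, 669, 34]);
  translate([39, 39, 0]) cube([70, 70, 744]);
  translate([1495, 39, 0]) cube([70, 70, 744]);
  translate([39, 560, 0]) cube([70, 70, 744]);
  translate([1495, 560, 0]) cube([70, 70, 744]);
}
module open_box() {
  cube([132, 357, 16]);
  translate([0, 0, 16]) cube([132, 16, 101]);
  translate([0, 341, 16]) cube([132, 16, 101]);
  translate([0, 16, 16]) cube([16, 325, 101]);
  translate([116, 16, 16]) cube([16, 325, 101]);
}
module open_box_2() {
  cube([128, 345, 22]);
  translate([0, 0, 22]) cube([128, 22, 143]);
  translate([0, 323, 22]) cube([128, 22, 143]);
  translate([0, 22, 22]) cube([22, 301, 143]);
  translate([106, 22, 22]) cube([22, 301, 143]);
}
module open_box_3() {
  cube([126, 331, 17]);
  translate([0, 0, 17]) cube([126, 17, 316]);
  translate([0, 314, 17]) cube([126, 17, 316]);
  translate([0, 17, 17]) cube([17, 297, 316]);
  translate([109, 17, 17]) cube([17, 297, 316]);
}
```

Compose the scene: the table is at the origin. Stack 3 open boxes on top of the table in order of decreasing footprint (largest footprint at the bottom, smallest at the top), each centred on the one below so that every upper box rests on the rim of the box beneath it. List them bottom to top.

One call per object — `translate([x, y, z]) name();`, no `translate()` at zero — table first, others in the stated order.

table();
translate([736, 156, 778]) open_box();
translate([738, 162, 895]) open_box_2();
translate([739, 169, 1060]) open_box_3();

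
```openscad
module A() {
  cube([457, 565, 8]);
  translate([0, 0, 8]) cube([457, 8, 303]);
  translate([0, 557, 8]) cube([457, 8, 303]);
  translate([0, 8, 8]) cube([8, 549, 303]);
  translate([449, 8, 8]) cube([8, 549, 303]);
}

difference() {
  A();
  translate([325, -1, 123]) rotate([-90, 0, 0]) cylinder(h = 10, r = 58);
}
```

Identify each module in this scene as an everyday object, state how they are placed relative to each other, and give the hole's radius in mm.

The subtracted cylinder has r = 58 mm.

A is an open box. The open box has a circular hole through its front wall. The hole's radius is 58 mm.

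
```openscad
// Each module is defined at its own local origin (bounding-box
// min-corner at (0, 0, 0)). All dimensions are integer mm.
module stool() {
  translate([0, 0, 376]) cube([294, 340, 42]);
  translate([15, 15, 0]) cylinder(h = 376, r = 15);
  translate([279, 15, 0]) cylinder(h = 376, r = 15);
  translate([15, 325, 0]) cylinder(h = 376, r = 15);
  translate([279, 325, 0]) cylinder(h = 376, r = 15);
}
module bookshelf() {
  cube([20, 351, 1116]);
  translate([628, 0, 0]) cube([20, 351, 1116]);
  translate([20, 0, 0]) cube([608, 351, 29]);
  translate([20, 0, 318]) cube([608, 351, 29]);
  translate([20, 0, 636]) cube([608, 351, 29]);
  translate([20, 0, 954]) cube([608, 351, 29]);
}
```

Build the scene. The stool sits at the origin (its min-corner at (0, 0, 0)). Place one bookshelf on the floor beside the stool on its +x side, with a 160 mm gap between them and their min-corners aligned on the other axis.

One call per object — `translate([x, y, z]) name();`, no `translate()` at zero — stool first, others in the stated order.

stool();
translate([454, 0, 0]) bookshelf();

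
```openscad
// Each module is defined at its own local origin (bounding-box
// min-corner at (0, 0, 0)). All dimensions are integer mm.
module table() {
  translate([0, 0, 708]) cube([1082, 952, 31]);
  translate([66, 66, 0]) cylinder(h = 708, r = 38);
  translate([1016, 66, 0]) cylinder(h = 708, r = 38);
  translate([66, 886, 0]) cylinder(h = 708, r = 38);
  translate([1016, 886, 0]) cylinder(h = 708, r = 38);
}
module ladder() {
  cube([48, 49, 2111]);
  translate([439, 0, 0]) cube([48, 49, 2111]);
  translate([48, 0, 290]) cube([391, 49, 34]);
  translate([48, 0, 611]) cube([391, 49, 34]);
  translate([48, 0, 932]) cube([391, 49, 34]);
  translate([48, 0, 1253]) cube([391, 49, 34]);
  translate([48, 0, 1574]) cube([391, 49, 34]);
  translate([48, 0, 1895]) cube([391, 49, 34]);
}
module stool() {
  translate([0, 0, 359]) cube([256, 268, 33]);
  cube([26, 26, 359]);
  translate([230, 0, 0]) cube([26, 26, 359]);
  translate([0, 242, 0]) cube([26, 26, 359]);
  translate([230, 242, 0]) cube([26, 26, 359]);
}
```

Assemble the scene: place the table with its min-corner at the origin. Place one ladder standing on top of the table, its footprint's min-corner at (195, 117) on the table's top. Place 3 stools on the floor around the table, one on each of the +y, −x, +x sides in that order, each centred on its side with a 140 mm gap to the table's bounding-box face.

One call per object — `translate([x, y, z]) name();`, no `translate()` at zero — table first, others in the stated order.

table();
translate([195, 117, 739]) ladder();
translate([413, 1092, 0]) stool();
translate([-396, 342, 0]) stool();
translate([1222, 342, 0]) stool();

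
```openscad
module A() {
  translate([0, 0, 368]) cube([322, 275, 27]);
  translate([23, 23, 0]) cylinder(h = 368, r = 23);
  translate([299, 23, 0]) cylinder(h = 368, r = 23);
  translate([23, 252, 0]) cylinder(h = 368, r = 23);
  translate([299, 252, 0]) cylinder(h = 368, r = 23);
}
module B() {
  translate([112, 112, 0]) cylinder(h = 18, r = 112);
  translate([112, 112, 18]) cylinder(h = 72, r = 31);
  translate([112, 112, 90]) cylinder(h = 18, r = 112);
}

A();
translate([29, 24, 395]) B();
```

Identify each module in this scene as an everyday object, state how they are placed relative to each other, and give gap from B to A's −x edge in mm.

A is a stool. B is a spool. The spool is on top of the stool. The gap from the spool to the stool's −x edge is 29 mm.

The spool's min-x is at 29; the stool's min-x is 0; gap = 29 mm.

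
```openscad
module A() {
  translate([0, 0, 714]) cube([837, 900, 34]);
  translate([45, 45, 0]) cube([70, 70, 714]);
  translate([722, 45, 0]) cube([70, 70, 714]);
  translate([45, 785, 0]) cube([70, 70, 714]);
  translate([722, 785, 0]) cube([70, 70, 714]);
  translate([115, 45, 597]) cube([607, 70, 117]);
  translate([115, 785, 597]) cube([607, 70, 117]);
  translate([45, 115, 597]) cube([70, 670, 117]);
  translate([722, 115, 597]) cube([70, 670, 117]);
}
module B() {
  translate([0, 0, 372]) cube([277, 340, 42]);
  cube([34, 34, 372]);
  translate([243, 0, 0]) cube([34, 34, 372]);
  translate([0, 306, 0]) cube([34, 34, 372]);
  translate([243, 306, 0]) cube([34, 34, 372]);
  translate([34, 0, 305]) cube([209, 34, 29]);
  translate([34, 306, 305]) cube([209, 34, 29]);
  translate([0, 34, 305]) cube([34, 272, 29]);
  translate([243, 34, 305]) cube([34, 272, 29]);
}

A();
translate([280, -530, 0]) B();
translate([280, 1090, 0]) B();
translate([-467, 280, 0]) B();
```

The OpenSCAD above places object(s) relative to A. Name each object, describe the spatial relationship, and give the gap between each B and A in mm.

Each stool's nearest face is 190 mm from the table's bounding box.

A is a table. B is a stool. Three stools sit around the table at the −y, +y, −x sides. The gap between each stool and the table is 190 mm.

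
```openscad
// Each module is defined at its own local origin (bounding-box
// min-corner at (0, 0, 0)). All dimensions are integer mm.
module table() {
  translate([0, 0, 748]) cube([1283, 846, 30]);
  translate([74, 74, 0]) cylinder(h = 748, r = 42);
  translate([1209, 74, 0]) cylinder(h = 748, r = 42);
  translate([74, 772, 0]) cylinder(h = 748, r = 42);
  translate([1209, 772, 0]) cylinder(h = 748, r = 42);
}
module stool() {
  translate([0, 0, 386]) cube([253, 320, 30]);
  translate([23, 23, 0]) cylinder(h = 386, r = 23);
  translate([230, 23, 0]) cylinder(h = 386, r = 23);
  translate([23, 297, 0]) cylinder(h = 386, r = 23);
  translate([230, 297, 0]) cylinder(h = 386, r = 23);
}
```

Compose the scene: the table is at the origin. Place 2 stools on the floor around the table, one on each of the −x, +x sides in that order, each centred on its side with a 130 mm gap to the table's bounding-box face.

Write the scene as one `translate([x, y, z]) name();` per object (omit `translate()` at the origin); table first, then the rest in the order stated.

table();
translate([-383, 263, 0]) stool();
translate([1413, 263, 0]) stool();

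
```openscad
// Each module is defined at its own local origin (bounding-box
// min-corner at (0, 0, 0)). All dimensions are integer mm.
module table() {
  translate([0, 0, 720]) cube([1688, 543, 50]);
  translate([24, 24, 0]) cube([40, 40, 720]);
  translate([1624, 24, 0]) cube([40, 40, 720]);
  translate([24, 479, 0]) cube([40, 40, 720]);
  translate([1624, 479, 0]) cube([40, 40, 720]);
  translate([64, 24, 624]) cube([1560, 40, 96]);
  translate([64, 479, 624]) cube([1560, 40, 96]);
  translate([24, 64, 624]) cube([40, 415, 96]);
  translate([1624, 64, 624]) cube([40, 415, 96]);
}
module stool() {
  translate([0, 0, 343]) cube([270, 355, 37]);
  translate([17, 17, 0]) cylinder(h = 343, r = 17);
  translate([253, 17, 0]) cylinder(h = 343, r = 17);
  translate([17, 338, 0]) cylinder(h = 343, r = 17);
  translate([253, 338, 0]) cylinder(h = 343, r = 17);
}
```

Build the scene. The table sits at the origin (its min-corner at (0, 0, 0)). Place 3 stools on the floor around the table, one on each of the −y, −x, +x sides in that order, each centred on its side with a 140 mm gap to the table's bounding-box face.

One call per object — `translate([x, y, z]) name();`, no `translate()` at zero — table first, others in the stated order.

table();
translate([709, -495, 0]) stool();
translate([-410, 94, 0]) stool();
translate([1828, 94, 0]) stool();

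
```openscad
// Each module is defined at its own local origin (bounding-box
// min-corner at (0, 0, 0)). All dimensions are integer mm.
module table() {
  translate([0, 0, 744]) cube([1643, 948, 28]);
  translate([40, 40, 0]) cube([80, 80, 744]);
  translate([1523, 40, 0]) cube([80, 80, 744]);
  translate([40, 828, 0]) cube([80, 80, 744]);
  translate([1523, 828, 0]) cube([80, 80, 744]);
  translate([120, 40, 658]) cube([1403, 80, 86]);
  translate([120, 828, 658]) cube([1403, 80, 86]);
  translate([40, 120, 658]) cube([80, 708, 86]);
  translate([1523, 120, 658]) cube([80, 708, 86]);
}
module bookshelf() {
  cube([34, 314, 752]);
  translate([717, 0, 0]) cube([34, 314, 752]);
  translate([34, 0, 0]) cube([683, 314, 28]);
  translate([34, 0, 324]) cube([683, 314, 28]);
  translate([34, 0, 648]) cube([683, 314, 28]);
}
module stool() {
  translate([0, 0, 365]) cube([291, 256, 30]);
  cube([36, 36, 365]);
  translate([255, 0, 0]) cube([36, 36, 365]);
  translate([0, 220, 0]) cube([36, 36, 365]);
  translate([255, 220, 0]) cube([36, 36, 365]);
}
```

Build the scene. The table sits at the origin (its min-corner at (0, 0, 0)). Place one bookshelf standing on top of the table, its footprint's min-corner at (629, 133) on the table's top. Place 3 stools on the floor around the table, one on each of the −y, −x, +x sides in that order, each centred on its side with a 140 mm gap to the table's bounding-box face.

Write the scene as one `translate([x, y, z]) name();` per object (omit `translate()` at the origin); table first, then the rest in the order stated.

table();
translate([629, 133, 772]) bookshelf();
translate([676, -396, 0]) stool();
translate([-431, 346, 0]) stool();
translate([1783, 346, 0]) stool();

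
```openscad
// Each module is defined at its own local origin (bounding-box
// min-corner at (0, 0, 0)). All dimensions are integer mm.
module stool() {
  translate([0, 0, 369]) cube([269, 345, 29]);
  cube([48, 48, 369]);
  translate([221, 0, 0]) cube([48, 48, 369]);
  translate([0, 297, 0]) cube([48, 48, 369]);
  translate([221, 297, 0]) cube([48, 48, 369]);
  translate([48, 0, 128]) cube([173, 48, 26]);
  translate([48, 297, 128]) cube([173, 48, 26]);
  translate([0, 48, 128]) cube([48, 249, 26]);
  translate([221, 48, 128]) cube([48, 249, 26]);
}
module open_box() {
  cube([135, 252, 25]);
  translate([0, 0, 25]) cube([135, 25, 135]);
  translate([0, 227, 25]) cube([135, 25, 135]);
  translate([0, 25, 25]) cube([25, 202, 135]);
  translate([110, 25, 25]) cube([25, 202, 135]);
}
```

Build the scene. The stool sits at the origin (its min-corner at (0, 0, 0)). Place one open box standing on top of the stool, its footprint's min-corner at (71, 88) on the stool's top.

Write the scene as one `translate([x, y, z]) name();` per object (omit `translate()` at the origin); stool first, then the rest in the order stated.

stool();
translate([71, 88, 398]) open_box();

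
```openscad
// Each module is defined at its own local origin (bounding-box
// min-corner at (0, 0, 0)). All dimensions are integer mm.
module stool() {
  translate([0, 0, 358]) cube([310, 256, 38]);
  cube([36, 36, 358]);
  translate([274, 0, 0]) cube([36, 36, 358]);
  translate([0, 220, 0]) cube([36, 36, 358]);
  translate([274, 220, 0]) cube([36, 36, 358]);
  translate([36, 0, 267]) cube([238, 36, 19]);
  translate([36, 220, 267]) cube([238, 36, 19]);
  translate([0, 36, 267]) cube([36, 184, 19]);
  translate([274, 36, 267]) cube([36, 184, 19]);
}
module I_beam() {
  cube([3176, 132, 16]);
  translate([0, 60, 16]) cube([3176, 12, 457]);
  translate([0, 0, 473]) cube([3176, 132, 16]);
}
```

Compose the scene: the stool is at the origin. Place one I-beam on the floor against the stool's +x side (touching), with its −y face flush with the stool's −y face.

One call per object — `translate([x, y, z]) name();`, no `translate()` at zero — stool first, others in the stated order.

stool();
translate([310, 0, 0]) I_beam();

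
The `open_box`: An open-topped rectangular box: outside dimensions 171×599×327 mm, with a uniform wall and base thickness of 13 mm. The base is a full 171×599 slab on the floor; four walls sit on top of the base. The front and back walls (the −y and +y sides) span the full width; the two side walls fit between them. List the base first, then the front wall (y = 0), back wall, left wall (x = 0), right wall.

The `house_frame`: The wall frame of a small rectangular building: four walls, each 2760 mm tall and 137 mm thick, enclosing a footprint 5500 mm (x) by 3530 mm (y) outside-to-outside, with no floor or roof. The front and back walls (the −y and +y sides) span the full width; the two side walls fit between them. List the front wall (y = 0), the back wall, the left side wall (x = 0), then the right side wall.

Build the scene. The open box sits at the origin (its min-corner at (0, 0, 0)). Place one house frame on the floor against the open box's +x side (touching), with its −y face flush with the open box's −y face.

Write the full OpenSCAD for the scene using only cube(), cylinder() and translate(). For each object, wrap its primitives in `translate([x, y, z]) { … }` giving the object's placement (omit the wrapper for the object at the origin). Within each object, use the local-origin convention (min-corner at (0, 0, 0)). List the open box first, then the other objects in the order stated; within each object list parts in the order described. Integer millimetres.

cube([171, 599, 13]);
translate([0, 0, 13]) cube([171, 13, 314]);
translate([0, 586, 13]) cube([171, 13, 314]);
translate([0, 13, 13]) cube([13, 573, 314]);
translate([158, 13, 13]) cube([13, 573, 314]);
translate([171, 0, 0]) {
  cube([5500, 137, 2760]);
  translate([0, 3393, 0]) cube([5500, 137, 2760]);
  translate([0, 137, 0]) cube([137, 3256, 2760]);
  translate([5363, 137, 0]) cube([137, 3256, 2760]);
}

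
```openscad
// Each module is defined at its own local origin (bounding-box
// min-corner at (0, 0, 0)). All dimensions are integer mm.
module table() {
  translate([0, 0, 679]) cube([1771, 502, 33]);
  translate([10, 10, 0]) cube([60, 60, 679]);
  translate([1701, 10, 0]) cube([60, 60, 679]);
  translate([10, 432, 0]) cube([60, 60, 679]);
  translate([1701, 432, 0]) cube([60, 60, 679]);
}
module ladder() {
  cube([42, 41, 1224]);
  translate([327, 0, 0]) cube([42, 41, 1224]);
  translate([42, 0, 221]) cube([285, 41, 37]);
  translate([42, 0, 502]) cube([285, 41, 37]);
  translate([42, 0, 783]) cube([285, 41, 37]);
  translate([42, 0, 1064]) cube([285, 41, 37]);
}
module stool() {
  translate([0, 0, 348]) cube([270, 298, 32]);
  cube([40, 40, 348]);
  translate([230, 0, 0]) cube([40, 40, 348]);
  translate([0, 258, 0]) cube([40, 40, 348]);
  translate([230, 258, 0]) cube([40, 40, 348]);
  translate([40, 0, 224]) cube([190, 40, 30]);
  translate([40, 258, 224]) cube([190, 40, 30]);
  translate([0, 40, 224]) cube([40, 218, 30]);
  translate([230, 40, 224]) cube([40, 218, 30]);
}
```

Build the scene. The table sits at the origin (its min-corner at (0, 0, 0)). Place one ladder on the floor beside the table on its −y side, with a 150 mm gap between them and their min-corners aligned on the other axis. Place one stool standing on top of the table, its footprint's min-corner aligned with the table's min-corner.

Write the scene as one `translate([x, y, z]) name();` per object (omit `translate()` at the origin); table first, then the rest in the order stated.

table();
translate([0, -191, 0]) ladder();
translate([0, 0, 712]) stool();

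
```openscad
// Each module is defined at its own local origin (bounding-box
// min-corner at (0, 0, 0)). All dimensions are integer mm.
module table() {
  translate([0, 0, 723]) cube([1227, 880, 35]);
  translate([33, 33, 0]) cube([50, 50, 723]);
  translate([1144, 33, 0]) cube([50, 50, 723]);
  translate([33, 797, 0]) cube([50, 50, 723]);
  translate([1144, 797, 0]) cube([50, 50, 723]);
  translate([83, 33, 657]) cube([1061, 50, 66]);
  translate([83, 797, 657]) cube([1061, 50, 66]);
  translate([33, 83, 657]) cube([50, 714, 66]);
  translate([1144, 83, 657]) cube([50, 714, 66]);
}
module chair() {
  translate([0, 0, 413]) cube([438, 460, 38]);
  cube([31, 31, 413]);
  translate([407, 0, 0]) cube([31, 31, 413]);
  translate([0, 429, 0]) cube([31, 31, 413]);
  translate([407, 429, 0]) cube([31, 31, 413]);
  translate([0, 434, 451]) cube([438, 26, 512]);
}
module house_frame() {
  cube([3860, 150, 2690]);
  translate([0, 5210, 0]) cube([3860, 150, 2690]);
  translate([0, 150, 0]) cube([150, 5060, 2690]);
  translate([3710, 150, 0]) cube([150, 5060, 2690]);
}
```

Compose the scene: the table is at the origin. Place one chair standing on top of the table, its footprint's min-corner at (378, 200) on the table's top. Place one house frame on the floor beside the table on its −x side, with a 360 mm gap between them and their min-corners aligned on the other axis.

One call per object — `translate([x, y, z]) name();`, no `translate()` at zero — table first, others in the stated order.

table();
translate([378, 200, 758]) chair();
translate([-4220, 0, 0]) house_frame();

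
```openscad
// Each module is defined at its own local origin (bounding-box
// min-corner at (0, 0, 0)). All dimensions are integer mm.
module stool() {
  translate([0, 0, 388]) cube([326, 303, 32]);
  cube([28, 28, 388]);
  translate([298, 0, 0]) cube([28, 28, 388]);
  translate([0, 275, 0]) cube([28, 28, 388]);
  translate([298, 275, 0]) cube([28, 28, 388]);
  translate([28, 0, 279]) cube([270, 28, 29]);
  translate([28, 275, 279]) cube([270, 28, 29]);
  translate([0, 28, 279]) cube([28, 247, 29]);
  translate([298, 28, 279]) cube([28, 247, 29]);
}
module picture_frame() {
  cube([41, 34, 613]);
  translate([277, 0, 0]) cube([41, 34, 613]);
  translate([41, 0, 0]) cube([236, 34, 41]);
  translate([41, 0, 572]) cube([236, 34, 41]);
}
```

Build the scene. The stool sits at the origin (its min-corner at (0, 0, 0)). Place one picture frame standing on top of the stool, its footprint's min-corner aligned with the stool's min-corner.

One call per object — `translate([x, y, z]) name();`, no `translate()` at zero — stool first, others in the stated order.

stool();
translate([0, 0, 420]) picture_frame();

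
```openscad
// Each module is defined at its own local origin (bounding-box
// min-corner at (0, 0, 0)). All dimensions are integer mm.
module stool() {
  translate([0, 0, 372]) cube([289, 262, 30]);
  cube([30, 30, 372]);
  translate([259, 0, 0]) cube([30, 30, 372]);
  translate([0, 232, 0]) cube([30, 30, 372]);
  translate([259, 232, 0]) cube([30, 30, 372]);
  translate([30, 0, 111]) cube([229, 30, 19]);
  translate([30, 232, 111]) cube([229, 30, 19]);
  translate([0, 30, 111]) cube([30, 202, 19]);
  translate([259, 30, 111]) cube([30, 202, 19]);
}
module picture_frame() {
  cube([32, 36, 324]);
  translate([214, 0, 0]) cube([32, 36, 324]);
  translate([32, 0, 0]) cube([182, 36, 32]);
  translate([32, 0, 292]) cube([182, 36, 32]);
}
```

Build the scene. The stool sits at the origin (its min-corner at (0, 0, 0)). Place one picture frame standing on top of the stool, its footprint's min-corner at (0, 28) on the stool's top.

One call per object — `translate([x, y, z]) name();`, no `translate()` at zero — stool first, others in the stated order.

stool();
translate([0, 28, 402]) picture_frame();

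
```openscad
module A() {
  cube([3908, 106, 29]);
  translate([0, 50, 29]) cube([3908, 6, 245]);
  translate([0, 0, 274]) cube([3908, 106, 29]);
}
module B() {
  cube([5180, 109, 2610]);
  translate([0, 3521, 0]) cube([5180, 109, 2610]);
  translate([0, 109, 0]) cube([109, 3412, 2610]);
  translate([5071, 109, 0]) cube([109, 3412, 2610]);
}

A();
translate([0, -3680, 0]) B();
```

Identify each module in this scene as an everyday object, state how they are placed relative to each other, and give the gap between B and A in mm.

The house frame's nearest face is 50 mm from the I-beam's −y face.

A is an I-beam. B is a house frame. The house frame is on the floor beside the I-beam on its −y side. The gap between the house frame and the I-beam is 50 mm.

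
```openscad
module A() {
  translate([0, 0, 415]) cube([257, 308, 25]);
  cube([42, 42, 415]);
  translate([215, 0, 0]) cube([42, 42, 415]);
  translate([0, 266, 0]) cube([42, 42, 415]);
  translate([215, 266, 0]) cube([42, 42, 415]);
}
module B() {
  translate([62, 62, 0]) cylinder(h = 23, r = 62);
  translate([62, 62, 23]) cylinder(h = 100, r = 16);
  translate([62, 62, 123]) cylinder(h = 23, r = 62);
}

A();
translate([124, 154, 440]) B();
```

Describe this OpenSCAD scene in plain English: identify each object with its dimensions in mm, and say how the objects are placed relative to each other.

A is a simple wooden stool: a rectangular seat 257 mm (x) by 308 mm (y), 25 mm thick, top face at z = 440 mm, on four square legs, each 42×42 mm in cross-section. The legs rest on z = 0, each flush with a corner of the seat.

B is a spool: two coaxial disc flanges of radius 62 mm and thickness 23 mm, joined by a core cylinder of radius 16 mm and height 100 mm. The lower flange rests on z = 0 and the three cylinders share a vertical axis.

The spool is on top of the stool.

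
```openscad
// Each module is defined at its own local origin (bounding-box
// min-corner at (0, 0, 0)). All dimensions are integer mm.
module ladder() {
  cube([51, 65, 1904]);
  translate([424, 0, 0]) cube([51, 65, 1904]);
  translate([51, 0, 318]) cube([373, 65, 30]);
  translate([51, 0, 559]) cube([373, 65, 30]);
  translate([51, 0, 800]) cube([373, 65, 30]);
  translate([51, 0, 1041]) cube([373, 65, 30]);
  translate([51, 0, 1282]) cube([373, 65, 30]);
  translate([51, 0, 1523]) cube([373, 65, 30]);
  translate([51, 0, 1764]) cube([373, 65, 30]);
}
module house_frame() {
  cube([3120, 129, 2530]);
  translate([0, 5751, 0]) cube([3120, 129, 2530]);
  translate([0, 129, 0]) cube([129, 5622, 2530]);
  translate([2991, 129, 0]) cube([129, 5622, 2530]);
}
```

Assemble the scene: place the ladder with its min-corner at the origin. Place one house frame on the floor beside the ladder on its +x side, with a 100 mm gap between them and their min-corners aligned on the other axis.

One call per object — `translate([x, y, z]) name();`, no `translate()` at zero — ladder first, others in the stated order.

ladder();
translate([575, 0, 0]) house_frame();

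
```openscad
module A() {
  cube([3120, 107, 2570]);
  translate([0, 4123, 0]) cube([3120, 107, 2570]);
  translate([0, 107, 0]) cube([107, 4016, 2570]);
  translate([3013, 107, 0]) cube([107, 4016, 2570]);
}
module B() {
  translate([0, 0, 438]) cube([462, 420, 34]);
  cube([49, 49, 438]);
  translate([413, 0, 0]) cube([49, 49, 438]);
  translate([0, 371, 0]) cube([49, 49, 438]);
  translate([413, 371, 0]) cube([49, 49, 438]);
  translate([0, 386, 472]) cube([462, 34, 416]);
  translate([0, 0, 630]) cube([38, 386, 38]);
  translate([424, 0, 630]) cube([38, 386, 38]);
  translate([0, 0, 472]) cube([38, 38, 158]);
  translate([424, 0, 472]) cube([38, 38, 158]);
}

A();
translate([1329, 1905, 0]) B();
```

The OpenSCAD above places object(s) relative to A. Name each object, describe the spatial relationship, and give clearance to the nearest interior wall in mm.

Clearances: x = 1222, y = 1798; minimum 1222 mm.

A is a house frame. B is a chair. The chair sits inside the house frame, centred. The clearance to the nearest interior wall is 1222 mm.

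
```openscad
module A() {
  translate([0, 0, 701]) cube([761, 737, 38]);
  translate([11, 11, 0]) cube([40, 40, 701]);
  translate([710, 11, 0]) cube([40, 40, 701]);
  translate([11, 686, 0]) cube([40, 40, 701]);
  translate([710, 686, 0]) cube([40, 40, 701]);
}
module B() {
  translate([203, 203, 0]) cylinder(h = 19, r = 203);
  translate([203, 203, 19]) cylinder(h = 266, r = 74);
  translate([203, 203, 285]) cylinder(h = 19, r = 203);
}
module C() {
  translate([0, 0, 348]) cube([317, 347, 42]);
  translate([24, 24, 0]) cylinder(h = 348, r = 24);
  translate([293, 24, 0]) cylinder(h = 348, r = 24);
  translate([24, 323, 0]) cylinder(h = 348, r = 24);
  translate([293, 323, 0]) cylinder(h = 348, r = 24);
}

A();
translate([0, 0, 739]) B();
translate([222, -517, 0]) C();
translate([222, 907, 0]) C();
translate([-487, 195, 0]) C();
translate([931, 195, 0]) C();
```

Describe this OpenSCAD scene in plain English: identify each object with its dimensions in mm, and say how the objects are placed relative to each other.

A is a table: top 761 mm (x) × 737 mm (y), 38 mm thick, upper face at z = 739 mm, on four 40×40 mm square legs, each inset 11 mm from the nearest pair of top edges, running from z = 0 to the bottom of the top.

B is a spool: two coaxial disc flanges of radius 203 mm and thickness 19 mm, joined by a core cylinder of radius 74 mm and height 266 mm. The lower flange rests on z = 0 and the three cylinders share a vertical axis.

C is a four-legged stool. The seat is a 317×347×42 mm slab whose top surface is at z = 390 mm; four round legs, each 48 mm in diameter, run from the floor (z = 0) to the underside of the seat, each leg's axis is inset half a diameter from the nearest pair of seat edges (so the leg's bounding box is flush with the corner).

The spool is on top of the table. Four stools sit around the table at the −y, +y, −x, +x sides.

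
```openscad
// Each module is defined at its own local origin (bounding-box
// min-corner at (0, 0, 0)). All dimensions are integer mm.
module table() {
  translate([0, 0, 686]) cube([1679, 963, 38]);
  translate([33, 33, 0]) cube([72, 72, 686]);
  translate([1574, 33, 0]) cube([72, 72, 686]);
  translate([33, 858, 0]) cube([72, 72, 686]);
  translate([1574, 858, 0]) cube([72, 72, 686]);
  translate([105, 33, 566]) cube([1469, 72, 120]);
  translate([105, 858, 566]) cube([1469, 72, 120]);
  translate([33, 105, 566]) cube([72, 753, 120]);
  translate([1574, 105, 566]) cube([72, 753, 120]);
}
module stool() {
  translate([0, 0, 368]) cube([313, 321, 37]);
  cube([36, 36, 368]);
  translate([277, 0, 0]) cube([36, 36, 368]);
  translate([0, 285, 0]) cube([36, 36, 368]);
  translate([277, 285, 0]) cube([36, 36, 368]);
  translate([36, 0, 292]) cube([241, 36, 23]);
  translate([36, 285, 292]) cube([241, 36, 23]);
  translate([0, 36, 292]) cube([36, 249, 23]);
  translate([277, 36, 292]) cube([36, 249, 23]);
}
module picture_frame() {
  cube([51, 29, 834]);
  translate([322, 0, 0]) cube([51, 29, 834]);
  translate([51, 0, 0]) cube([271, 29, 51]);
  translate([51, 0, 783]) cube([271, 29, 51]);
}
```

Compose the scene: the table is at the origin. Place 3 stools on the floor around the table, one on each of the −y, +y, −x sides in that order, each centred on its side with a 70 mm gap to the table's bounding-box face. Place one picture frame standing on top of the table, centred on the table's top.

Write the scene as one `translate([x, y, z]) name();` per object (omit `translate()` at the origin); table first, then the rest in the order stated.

table();
translate([683, -391, 0]) stool();
translate([683, 1033, 0]) stool();
translate([-383, 321, 0]) stool();
translate([653, 467, 724]) picture_frame();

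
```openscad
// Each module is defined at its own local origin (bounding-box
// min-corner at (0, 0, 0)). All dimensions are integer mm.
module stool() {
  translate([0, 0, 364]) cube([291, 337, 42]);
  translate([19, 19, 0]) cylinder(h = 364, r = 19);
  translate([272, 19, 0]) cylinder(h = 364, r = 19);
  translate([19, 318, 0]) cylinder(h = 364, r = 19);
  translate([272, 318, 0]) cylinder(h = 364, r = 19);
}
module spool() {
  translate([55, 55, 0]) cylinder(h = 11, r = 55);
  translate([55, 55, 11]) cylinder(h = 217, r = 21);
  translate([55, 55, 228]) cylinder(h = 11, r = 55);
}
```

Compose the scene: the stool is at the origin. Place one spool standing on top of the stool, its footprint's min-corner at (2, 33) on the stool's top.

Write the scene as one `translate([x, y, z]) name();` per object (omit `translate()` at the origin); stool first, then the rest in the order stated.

stool();
translate([2, 33, 406]) spool();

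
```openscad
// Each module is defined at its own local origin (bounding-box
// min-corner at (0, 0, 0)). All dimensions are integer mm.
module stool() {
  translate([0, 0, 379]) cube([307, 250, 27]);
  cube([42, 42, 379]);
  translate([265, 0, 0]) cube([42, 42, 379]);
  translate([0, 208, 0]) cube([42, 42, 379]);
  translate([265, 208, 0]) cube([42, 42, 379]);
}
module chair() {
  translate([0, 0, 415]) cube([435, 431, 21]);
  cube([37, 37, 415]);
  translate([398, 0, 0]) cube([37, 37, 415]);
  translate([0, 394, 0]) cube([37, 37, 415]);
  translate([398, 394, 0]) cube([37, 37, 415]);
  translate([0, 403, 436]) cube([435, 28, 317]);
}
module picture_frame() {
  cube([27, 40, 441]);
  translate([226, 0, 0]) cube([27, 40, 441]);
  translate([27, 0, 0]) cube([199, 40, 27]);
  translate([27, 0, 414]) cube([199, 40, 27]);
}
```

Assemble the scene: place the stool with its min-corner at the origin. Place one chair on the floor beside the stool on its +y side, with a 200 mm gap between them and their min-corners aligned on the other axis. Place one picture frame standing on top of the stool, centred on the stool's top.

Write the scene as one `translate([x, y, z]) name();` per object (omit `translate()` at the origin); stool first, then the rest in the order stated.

stool();
translate([0, 450, 0]) chair();
translate([27, 105, 406]) picture_frame();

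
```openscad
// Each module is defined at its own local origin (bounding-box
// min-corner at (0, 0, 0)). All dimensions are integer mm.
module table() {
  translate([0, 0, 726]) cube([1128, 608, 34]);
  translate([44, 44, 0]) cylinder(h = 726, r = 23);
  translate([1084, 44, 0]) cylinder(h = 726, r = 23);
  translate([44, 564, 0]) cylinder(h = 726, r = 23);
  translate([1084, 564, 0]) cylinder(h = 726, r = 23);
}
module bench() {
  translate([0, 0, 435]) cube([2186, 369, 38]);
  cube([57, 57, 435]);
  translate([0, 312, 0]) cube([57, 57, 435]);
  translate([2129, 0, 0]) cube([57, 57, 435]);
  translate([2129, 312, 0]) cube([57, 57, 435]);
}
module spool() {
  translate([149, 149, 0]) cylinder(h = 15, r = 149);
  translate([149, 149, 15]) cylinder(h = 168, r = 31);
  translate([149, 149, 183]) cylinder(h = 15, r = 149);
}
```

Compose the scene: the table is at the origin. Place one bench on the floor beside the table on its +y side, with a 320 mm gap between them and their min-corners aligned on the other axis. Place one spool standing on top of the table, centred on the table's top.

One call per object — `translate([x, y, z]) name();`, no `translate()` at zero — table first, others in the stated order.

table();
translate([0, 928, 0]) bench();
translate([415, 155, 760]) spool();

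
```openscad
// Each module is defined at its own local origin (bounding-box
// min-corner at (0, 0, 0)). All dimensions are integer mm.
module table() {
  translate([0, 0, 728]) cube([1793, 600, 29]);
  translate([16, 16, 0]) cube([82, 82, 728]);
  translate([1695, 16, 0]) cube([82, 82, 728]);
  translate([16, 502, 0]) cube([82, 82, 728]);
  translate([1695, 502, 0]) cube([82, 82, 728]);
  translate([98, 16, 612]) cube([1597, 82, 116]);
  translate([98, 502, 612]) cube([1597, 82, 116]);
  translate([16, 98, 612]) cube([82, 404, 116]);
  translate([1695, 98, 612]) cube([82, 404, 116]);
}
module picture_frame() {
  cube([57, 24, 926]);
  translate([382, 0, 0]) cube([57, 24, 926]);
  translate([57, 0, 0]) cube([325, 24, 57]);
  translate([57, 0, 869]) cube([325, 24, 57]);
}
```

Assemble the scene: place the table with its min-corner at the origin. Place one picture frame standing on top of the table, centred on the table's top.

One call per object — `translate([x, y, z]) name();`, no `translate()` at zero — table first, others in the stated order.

table();
translate([677, 288, 757]) picture_frame();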